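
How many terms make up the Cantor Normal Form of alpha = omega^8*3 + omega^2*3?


CNF: omega^8*3 + omega^2*3
Count the summands separated by '+':
  term 1: omega^8*3
  term 2: omega^2*3
Total terms = 2

2


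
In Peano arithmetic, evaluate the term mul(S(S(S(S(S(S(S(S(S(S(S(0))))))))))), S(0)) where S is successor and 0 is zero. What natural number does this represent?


mul(S^11(0), S^1(0)):
S^11(0) = 11
S^1(0) = 1
11 * 1 = 11

11


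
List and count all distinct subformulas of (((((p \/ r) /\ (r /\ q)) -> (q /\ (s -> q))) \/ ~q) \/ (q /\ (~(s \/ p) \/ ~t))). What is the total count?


Formula: (((((p \/ r) /\ (r /\ q)) -> (q /\ (s -> q))) \/ ~q) \/ (q /\ (~(s \/ p) \/ ~t)))
Subformulas found:
  1. r
  2. q
  3. s
  4. t
  5. p
  6. ~t
  7. ~q
  8. (r /\ q)
  9. (s \/ p)
  10. (s -> q)
  11. (p \/ r)
  12. ~(s \/ p)
  13. (q /\ (s -> q))
  14. (~(s \/ p) \/ ~t)
  15. ((p \/ r) /\ (r /\ q))
  16. (q /\ (~(s \/ p) \/ ~t))
  17. (((p \/ r) /\ (r /\ q)) -> (q /\ (s -> q)))
  18. ((((p \/ r) /\ (r /\ q)) -> (q /\ (s -> q))) \/ ~q)
  19. (((((p \/ r) /\ (r /\ q)) -> (q /\ (s -> q))) \/ ~q) \/ (q /\ (~(s \/ p) \/ ~t)))
Total distinct subformulas = 19

19


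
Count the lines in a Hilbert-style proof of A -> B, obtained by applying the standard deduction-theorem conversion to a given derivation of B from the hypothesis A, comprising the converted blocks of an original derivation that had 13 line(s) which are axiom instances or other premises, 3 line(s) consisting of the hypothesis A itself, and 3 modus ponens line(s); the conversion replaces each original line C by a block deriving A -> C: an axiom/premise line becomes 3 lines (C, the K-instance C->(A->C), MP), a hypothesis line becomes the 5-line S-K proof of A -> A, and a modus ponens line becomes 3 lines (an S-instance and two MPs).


Deduction-theorem conversion, block by block:
- 13 axiom/premise lines -> 3 lines each = 39
- 3 hypothesis lines -> 5 lines each (identity proof A->A) = 15
- 3 MP lines -> 3 lines each (S-instance, MP, MP) = 9
Total = 39 + 15 + 9 = 63 lines.

63


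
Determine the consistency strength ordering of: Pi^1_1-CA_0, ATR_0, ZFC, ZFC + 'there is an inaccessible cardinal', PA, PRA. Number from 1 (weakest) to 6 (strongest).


Ordering by consistency strength:
1. PRA
2. PA
3. ATR_0
4. Pi^1_1-CA_0
5. ZFC
6. ZFC + 'there is an inaccessible cardinal'


Pi^1_1-CA_0=4, ATR_0=3, ZFC=5, ZFC + 'there is an inaccessible cardinal'=6, PA=2, PRA=1


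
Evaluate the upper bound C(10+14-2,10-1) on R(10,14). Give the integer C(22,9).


R(10,14) <= C(10+14-2, 10-1) = C(22, 9)
C(22, 9) = 22! / (9! * 13!)
= 497420

497420


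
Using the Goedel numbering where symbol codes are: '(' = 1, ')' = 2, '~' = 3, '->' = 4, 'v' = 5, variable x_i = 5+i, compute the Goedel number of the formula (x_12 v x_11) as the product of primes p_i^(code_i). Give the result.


Formula: (x_12 v x_11)
Symbol codes: [1, 17, 5, 16, 2]
Primes: [2, 3, 5, 7, 11]
p_1^1 = 2^1 = 2
p_2^17 = 3^17 = 129140163
p_3^5 = 5^5 = 3125
p_4^16 = 7^16 = 33232930569601
p_5^2 = 11^2 = 121
Product = 3245602715986504213628268750

3245602715986504213628268750


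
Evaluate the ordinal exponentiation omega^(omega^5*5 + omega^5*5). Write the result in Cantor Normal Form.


omega^(omega^5*5 + omega^5*5):
Both terms of the exponent have the same exponent 5, so they merge: omega^5*5 + omega^5*5 = omega^5*(5+5) = omega^5*10.
omega raised to a CNF ordinal is a single CNF term: Result = omega^(omega^5*10)

omega^(omega^5*10)


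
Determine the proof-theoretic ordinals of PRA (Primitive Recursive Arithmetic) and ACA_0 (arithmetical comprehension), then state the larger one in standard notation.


Proof-theoretic ordinal of PRA (Primitive Recursive Arithmetic): omega^omega
Proof-theoretic ordinal of ACA_0 (arithmetical comprehension): epsilon_0
Comparing: omega^omega < epsilon_0.
The larger ordinal is epsilon_0 (from ACA_0 (arithmetical comprehension)).

epsilon_0


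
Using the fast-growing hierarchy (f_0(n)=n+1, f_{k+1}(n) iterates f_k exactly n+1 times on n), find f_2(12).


f_2(12) = f_1^13(12)
f_1(m) = 2m + 1.
Iterating: f_1^k(n) = 2^k*(n+1) - 1.
f_2(12) = 2^13*(12+1) - 1 = 8192*13 - 1 = 106495

106495


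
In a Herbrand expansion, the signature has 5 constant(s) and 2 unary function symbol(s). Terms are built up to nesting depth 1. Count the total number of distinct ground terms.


Herbrand terms by depth:
Depth 0: 5 constants
Depth 1: 10 new terms (running total: 15)
Total distinct ground terms = 15

15


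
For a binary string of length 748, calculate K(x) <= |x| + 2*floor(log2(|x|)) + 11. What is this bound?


floor(log2(748)) = 9
2 * 9 = 18
K(x) <= 748 + 18 + 11 = 777

777


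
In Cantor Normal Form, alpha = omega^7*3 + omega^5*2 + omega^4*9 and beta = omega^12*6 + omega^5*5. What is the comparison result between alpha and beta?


Compare term by term from highest exponent:
alpha = omega^7*3 + omega^5*2 + omega^4*9
beta = omega^12*6 + omega^5*5
Term 1: alpha has omega^7*3, beta has omega^12*6
Term 2: alpha has omega^5*2, beta has omega^5*5
Term 3: alpha has omega^4*9, beta has omega^0*0
Result: alpha < beta

alpha < beta


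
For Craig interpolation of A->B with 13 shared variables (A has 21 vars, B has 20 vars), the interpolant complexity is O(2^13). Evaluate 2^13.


Shared atoms = 13
Craig interpolant size bound = 2^13
= 8192

8192


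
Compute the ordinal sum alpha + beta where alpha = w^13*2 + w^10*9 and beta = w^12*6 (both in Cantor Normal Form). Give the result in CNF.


Ordinal addition (w^13*2 + w^10*9) + w^12*6:
alpha's leading term has exponent 13 > beta's exponent 12, so it survives.
alpha's tail term has exponent 10 < beta's exponent 12, so it is absorbed by beta.
In ordinal addition, any term followed by a strictly larger-exponent term is absorbed.
Result = w^13*2 + w^12*6

w^13*2 + w^12*6


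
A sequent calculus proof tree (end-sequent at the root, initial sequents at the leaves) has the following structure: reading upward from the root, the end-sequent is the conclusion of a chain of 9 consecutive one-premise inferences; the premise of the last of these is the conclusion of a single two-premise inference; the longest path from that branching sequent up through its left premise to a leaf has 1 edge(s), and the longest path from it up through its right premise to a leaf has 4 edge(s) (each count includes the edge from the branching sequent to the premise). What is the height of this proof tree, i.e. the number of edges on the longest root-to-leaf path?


Longest path through the left premise: 1 edges (measured from the branching sequent)
Longest path through the right premise: 4 edges
Height of the subtree rooted at the branching sequent: max(1, 4) = 4
The branching sequent sits 9 edges above the root (the chain of one-premise inferences), so height = 4 + 9 = 13

13


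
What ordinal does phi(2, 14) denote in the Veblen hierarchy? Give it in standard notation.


phi(2, 14):
phi(2, beta) = zeta_beta (the beta-th zeta number, fixed point of epsilon).
phi(2, 14) = zeta_14

zeta_14


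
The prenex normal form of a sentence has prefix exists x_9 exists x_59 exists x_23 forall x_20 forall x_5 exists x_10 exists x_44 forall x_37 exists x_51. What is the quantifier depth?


Quantifier prefix has 9 quantifier symbols.
Quantifier depth = 9

9


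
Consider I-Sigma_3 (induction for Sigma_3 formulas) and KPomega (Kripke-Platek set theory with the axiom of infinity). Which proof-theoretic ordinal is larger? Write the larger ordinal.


Proof-theoretic ordinal of I-Sigma_3 (induction for Sigma_3 formulas): omega^(omega^(omega^omega))
Proof-theoretic ordinal of KPomega (Kripke-Platek set theory with the axiom of infinity): psi_0(epsilon_{Omega+1})
Comparing: omega^(omega^(omega^omega)) < psi_0(epsilon_{Omega+1}).
The larger ordinal is psi_0(epsilon_{Omega+1}) (from KPomega (Kripke-Platek set theory with the axiom of infinity)).

psi_0(epsilon_{Omega+1})


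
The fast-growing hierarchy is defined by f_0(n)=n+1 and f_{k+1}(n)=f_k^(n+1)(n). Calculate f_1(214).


f_1(214) = f_0^215(214)
f_0 adds 1 each time, applied 215 times.
f_1(214) = 214 + 215 = 429

429


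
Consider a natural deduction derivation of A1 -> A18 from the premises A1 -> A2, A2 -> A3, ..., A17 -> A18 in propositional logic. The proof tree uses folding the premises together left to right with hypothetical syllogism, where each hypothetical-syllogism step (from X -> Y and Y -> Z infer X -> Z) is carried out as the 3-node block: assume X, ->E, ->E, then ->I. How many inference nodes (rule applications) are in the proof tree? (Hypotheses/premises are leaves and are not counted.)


There are 17 premises in the chain. The first HS step combines premises 1 and 2; each further premise needs one more HS step.
So 17 premises require 17 - 1 = 16 hypothetical-syllogism steps.
Each HS step uses 3 inference nodes (->E, ->E, ->I).
16 * 3 = 48 total inference nodes.

48


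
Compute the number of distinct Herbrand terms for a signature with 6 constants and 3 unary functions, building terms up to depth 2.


Herbrand terms by depth:
Depth 0: 6 constants
Depth 1: 18 new terms (running total: 24)
Depth 2: 54 new terms (running total: 78)
Total distinct ground terms = 78

78


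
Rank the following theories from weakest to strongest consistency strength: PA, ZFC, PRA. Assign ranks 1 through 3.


Ordering by consistency strength:
1. PRA
2. PA
3. ZFC


PA=2, ZFC=3, PRA=1


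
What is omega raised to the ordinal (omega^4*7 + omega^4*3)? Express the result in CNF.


omega^(omega^4*7 + omega^4*3):
Both terms of the exponent have the same exponent 4, so they merge: omega^4*7 + omega^4*3 = omega^4*(7+3) = omega^4*10.
omega raised to a CNF ordinal is a single CNF term: Result = omega^(omega^4*10)

omega^(omega^4*10)


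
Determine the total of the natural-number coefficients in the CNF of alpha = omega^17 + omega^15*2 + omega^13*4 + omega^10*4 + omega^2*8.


CNF: omega^17 + omega^15*2 + omega^13*4 + omega^10*4 + omega^2*8
Coefficients: 1 + 2 + 4 + 4 + 8 = 19

19


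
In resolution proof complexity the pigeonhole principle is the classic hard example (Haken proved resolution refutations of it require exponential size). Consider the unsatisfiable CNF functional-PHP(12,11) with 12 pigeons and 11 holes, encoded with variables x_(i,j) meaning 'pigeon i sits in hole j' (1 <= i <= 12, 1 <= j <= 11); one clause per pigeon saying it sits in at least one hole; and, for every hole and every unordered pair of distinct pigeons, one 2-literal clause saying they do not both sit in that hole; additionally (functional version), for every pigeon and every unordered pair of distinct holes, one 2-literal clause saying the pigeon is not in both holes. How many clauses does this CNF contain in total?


functional-PHP(12,11): 12 pigeons, 11 holes, 12*11 = 132 variables.
- pigeon clauses: one per pigeon -> 12 clauses
- hole clauses: 11 holes * C(12,2) = 11 * 66 -> 726 clauses
- functional clauses: 12 pigeons * C(11,2) = 12 * 55 -> 660 clauses
Total clauses = 12 + 726 + 660 = 1398

1398


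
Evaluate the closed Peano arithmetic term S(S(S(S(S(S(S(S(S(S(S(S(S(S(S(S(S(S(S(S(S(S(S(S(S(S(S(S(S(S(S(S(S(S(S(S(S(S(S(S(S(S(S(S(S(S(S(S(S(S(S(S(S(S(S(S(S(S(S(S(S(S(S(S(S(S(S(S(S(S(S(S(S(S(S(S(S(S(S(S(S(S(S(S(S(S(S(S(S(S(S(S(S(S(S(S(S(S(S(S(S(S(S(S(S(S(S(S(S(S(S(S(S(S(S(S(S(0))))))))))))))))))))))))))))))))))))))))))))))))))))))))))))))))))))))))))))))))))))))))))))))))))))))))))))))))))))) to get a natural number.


Counting successors applied to 0:
117 applications of S to 0 = 117

117


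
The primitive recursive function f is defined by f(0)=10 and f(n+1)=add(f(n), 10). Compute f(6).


f(0) = 10
f(1) = add(f(0), 10) = add(10, 10) = 20
f(2) = add(f(1), 10) = add(20, 10) = 30
f(3) = add(f(2), 10) = add(30, 10) = 40
f(4) = add(f(3), 10) = add(40, 10) = 50
f(5) = add(f(4), 10) = add(50, 10) = 60
f(6) = add(f(5), 10) = add(60, 10) = 70


70


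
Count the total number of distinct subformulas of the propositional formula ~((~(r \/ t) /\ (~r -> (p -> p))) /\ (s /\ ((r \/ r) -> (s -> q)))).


Formula: ~((~(r \/ t) /\ (~r -> (p -> p))) /\ (s /\ ((r \/ r) -> (s -> q))))
Subformulas found:
  1. r
  2. q
  3. s
  4. t
  5. p
  6. ~r
  7. (r \/ t)
  8. (r \/ r)
  9. (p -> p)
  10. (s -> q)
  11. ~(r \/ t)
  12. (~r -> (p -> p))
  13. ((r \/ r) -> (s -> q))
  14. (s /\ ((r \/ r) -> (s -> q)))
  15. (~(r \/ t) /\ (~r -> (p -> p)))
  16. ((~(r \/ t) /\ (~r -> (p -> p))) /\ (s /\ ((r \/ r) -> (s -> q))))
  17. ~((~(r \/ t) /\ (~r -> (p -> p))) /\ (s /\ ((r \/ r) -> (s -> q))))
Total distinct subformulas = 17

17


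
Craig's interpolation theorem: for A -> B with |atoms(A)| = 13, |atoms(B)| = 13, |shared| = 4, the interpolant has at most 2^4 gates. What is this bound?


Shared atoms = 4
Craig interpolant size bound = 2^4
= 16

16


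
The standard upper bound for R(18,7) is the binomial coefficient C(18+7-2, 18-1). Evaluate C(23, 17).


R(18,7) <= C(18+7-2, 18-1) = C(23, 17)
C(23, 17) = 23! / (17! * 6!)
= 100947

100947


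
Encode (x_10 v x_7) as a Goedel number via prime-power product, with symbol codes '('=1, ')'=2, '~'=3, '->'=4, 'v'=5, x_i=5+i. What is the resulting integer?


Formula: (x_10 v x_7)
Symbol codes: [1, 15, 5, 12, 2]
Primes: [2, 3, 5, 7, 11]
p_1^1 = 2^1 = 2
p_2^15 = 3^15 = 14348907
p_3^5 = 5^5 = 3125
p_4^12 = 7^12 = 13841287201
p_5^2 = 11^2 = 121
Product = 150196802998125975918750

150196802998125975918750


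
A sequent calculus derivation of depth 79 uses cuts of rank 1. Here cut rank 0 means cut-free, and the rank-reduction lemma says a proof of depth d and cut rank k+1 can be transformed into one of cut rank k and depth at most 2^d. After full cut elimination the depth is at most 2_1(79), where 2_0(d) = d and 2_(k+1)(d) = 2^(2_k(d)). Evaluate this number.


Each rank reduction sends depth d to at most 2^d; cut rank r needs r reductions.
2_0(79) = 79
2_1(79) = 2^79 = 604462909807314587353088
Cut-free depth bound = 604462909807314587353088

604462909807314587353088


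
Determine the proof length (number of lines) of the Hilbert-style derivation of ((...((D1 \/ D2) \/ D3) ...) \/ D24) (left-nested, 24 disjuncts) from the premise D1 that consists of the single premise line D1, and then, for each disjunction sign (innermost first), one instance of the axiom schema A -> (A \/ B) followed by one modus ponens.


Building the left-nested 24-ary disjunction from D1:
- 1 premise line (D1)
- 24 disjuncts means 23 disjunction signs; each needs 1 axiom instance + 1 MP = 2 lines: 2 * 23 = 46
Total = 1 + 46 = 47 lines.

47


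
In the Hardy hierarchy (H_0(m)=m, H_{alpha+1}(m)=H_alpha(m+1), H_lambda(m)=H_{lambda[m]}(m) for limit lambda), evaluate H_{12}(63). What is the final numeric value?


H_12(63):
For finite ordinals k, H_k(n) = n + k (each successor step adds 1).
H_12(63) = 63 + 12 = 75

75


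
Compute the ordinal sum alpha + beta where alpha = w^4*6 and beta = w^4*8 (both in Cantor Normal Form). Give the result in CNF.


Ordinal addition w^4*6 + w^4*8:
Both terms have the same exponent 4.
w^e*c + w^e*d = w^e*(c+d).
Result = w^4*(6+8) = w^4*14

w^4*14


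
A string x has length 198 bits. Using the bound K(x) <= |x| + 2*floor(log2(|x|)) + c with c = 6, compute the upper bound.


floor(log2(198)) = 7
2 * 7 = 14
K(x) <= 198 + 14 + 6 = 218

218


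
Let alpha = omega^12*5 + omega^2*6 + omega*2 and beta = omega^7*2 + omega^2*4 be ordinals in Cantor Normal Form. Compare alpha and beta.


Compare term by term from highest exponent:
alpha = omega^12*5 + omega^2*6 + omega*2
beta = omega^7*2 + omega^2*4
Term 1: alpha has omega^12*5, beta has omega^7*2
Term 2: alpha has omega^2*6, beta has omega^2*4
Term 3: alpha has omega^1*2, beta has omega^0*0
Result: alpha > beta

alpha > beta


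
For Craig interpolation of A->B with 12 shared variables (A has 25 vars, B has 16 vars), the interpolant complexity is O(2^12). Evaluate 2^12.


Shared atoms = 12
Craig interpolant size bound = 2^12
= 4096

4096


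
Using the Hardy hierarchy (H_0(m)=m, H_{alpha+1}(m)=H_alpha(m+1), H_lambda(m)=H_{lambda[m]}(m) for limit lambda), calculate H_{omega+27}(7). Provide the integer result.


H_{omega+27}(7):
Unwind the 27 successor steps: H_{omega+27}(7) = H_omega(7+27) = H_omega(34).
H_omega(m) = H_m(m) = m + m = 2m.
Result = 2 * 34 = 68

68


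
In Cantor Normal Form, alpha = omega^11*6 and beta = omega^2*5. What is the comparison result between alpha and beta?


Compare term by term from highest exponent:
alpha = omega^11*6
beta = omega^2*5
Term 1: alpha has omega^11*6, beta has omega^2*5
Result: alpha > beta

alpha > beta


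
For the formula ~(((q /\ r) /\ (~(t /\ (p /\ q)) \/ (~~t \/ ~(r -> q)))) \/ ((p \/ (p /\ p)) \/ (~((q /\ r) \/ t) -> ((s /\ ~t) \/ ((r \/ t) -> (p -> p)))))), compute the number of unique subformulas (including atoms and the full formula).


Formula: ~(((q /\ r) /\ (~(t /\ (p /\ q)) \/ (~~t \/ ~(r -> q)))) \/ ((p \/ (p /\ p)) \/ (~((q /\ r) \/ t) -> ((s /\ ~t) \/ ((r \/ t) -> (p -> p))))))
Subformulas found:
  1. r
  2. q
  3. s
  4. t
  5. p
  6. ~t
  7. ~~t
  8. (r -> q)
  9. (r \/ t)
  10. (q /\ r)
  11. (p /\ q)
  12. (p -> p)
  13. (p /\ p)
  14. (s /\ ~t)
  15. ~(r -> q)
  16. (t /\ (p /\ q))
  17. ((q /\ r) \/ t)
  18. (p \/ (p /\ p))
  19. ~(t /\ (p /\ q))
  20. ~((q /\ r) \/ t)
  21. (~~t \/ ~(r -> q))
  22. ((r \/ t) -> (p -> p))
  23. ((s /\ ~t) \/ ((r \/ t) -> (p -> p)))
  24. (~(t /\ (p /\ q)) \/ (~~t \/ ~(r -> q)))
  25. ((q /\ r) /\ (~(t /\ (p /\ q)) \/ (~~t \/ ~(r -> q))))
  26. (~((q /\ r) \/ t) -> ((s /\ ~t) \/ ((r \/ t) -> (p -> p))))
  27. ((p \/ (p /\ p)) \/ (~((q /\ r) \/ t) -> ((s /\ ~t) \/ ((r \/ t) -> (p -> p)))))
  28. (((q /\ r) /\ (~(t /\ (p /\ q)) \/ (~~t \/ ~(r -> q)))) \/ ((p \/ (p /\ p)) \/ (~((q /\ r) \/ t) -> ((s /\ ~t) \/ ((r \/ t) -> (p -> p))))))
  29. ~(((q /\ r) /\ (~(t /\ (p /\ q)) \/ (~~t \/ ~(r -> q)))) \/ ((p \/ (p /\ p)) \/ (~((q /\ r) \/ t) -> ((s /\ ~t) \/ ((r \/ t) -> (p -> p))))))
Total distinct subformulas = 29

29


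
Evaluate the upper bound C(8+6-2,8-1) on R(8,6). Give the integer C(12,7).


R(8,6) <= C(8+6-2, 8-1) = C(12, 7)
C(12, 7) = 12! / (7! * 5!)
= 792

792


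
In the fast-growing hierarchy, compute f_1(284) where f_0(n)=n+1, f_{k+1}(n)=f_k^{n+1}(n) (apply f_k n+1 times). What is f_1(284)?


f_1(284) = f_0^285(284)
f_0 adds 1 each time, applied 285 times.
f_1(284) = 284 + 285 = 569

569


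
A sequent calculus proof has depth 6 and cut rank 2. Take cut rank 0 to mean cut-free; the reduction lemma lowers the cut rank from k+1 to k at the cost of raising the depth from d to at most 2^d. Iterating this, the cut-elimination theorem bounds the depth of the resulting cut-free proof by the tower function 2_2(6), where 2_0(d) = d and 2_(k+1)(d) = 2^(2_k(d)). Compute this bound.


Each rank reduction sends depth d to at most 2^d; cut rank r needs r reductions.
2_0(6) = 6
2_1(6) = 2^6 = 64
2_2(6) = 2^64 = 18446744073709551616
Cut-free depth bound = 18446744073709551616

18446744073709551616


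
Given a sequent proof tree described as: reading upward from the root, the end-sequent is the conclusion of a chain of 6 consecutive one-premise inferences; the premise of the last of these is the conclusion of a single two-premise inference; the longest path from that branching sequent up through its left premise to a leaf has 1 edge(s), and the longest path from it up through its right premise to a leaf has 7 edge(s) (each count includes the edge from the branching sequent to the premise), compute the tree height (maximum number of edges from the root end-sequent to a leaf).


Longest path through the left premise: 1 edges (measured from the branching sequent)
Longest path through the right premise: 7 edges
Height of the subtree rooted at the branching sequent: max(1, 7) = 7
The branching sequent sits 6 edges above the root (the chain of one-premise inferences), so height = 7 + 6 = 13

13


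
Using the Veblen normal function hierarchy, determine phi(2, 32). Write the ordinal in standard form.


phi(2, 32):
phi(2, beta) = zeta_beta (the beta-th zeta number, fixed point of epsilon).
phi(2, 32) = zeta_32

zeta_32


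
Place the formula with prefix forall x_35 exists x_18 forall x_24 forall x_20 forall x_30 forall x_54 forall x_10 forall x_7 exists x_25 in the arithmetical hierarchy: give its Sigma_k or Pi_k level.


Leading quantifier is forall, so the class is Pi.
Number of quantifier blocks = alternations + 1 = 3 + 1 = 4.
Classification: Pi_4

Pi_4


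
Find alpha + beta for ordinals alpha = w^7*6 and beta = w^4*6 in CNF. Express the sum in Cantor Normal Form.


Ordinal addition w^7*6 + w^4*6:
Leading exponent of alpha (7) > leading exponent of beta (4).
Since alpha's term has higher exponent than beta's leading term,
the sum is simply alpha followed by beta.
Result = w^7*6 + w^4*6

w^7*6 + w^4*6


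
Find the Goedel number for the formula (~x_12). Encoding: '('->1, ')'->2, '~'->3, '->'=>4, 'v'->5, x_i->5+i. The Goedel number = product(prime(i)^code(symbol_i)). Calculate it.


Formula: (~x_12)
Symbol codes: [1, 3, 17, 2]
Primes: [2, 3, 5, 7]
p_1^1 = 2^1 = 2
p_2^3 = 3^3 = 27
p_3^17 = 5^17 = 762939453125
p_4^2 = 7^2 = 49
Product = 2018737792968750

2018737792968750


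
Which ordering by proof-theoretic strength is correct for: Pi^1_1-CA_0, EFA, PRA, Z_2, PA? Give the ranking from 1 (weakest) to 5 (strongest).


Ordering by consistency strength:
1. EFA
2. PRA
3. PA
4. Pi^1_1-CA_0
5. Z_2


Pi^1_1-CA_0=4, EFA=1, PRA=2, Z_2=5, PA=3


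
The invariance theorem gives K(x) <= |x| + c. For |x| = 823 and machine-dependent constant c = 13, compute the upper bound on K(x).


K(x) <= |x| + c = 823 + 13 = 836

836


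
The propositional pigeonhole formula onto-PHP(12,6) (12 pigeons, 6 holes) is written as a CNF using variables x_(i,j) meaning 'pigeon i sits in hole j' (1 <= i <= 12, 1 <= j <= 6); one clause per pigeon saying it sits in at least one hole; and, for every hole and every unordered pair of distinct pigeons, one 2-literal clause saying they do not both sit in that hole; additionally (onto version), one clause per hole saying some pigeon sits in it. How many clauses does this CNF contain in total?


onto-PHP(12,6): 12 pigeons, 6 holes, 12*6 = 72 variables.
- pigeon clauses: one per pigeon -> 12 clauses
- hole clauses: 6 holes * C(12,2) = 6 * 66 -> 396 clauses
- onto clauses: one per hole -> 6 clauses
Total clauses = 12 + 396 + 6 = 414

414


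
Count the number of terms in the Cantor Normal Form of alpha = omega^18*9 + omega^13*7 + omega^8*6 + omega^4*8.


CNF: omega^18*9 + omega^13*7 + omega^8*6 + omega^4*8
Count the summands separated by '+':
  term 1: omega^18*9
  term 2: omega^13*7
  term 3: omega^8*6
  term 4: omega^4*8
Total terms = 4

4


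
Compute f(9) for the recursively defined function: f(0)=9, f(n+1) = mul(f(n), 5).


f(0) = 9
f(1) = mul(f(0), 5) = mul(9, 5) = 45
f(2) = mul(f(1), 5) = mul(45, 5) = 225
f(3) = mul(f(2), 5) = mul(225, 5) = 1125
f(4) = mul(f(3), 5) = mul(1125, 5) = 5625
f(5) = mul(f(4), 5) = mul(5625, 5) = 28125
f(6) = mul(f(5), 5) = mul(28125, 5) = 140625
f(7) = mul(f(6), 5) = mul(140625, 5) = 703125
f(8) = mul(f(7), 5) = mul(703125, 5) = 3515625
f(9) = mul(f(8), 5) = mul(3515625, 5) = 17578125


17578125


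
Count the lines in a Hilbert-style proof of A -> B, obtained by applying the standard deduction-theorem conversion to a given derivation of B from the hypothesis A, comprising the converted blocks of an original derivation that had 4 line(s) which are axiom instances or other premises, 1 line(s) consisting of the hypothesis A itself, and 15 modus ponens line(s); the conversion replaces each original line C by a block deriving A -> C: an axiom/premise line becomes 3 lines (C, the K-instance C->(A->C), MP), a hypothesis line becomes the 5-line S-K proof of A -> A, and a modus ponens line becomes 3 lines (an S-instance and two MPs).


Deduction-theorem conversion, block by block:
- 4 axiom/premise lines -> 3 lines each = 12
- 1 hypothesis lines -> 5 lines each (identity proof A->A) = 5
- 15 MP lines -> 3 lines each (S-instance, MP, MP) = 45
Total = 12 + 5 + 45 = 62 lines.

62


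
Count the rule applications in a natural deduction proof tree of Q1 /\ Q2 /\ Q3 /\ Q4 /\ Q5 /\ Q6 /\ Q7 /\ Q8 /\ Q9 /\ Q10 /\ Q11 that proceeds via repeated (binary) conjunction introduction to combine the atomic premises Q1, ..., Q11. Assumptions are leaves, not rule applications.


The target conjunction has 11 conjuncts, i.e. 10 binary /\ connectives.
Each conjunction-intro joins two pieces, so 11 atoms require 11-1 = 10 applications.
Total inference nodes = 10

10


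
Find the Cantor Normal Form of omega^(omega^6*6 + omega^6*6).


omega^(omega^6*6 + omega^6*6):
Both terms of the exponent have the same exponent 6, so they merge: omega^6*6 + omega^6*6 = omega^6*(6+6) = omega^6*12.
omega raised to a CNF ordinal is a single CNF term: Result = omega^(omega^6*12)

omega^(omega^6*12)


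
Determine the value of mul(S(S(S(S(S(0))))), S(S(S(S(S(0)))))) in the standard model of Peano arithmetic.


mul(S^5(0), S^5(0)):
S^5(0) = 5
S^5(0) = 5
5 * 5 = 25

25


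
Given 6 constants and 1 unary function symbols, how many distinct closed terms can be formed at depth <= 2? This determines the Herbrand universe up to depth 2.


Herbrand terms by depth:
Depth 0: 6 constants
Depth 1: 6 new terms (running total: 12)
Depth 2: 6 new terms (running total: 18)
Total distinct ground terms = 18

18


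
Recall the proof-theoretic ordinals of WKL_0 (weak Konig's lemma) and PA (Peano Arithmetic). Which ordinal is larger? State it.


Proof-theoretic ordinal of WKL_0 (weak Konig's lemma): omega^omega
Proof-theoretic ordinal of PA (Peano Arithmetic): epsilon_0
Comparing: omega^omega < epsilon_0.
The larger ordinal is epsilon_0 (from PA (Peano Arithmetic)).

epsilon_0


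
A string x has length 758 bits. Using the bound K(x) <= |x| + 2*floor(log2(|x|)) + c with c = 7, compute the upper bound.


floor(log2(758)) = 9
2 * 9 = 18
K(x) <= 758 + 18 + 7 = 783

783


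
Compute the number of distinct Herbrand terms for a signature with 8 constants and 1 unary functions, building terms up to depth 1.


Herbrand terms by depth:
Depth 0: 8 constants
Depth 1: 8 new terms (running total: 16)
Total distinct ground terms = 16

16


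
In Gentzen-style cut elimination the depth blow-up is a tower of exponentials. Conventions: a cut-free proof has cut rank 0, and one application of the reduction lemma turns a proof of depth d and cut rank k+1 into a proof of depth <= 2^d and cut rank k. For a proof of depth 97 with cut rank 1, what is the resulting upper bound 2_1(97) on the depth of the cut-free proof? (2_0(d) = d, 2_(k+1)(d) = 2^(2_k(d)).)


Each rank reduction sends depth d to at most 2^d; cut rank r needs r reductions.
2_0(97) = 97
2_1(97) = 2^97 = 158456325028528675187087900672
Cut-free depth bound = 158456325028528675187087900672

158456325028528675187087900672


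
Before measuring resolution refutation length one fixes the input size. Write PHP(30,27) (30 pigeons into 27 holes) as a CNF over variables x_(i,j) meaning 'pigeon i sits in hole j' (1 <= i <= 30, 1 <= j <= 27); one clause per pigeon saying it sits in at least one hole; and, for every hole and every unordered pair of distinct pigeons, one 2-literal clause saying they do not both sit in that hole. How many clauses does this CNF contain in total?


PHP(30,27): 30 pigeons, 27 holes, 30*27 = 810 variables.
- pigeon clauses: one per pigeon -> 30 clauses
- hole clauses: 27 holes * C(30,2) = 27 * 435 -> 11745 clauses
Total clauses = 30 + 11745 = 11775

11775


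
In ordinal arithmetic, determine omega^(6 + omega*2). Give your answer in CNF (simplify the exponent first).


omega^(6 + omega*2):
In ordinal addition a term is absorbed by a following term of strictly larger exponent: 0 < 1, so 6 + omega*2 = omega*2.
omega raised to a CNF ordinal is a single CNF term: Result = omega^(omega*2)

omega^(omega*2)


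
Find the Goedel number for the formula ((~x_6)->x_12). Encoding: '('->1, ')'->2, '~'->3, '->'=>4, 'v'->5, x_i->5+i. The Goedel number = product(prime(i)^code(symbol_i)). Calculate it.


Formula: ((~x_6)->x_12)
Symbol codes: [1, 1, 3, 11, 2, 4, 17, 2]
Primes: [2, 3, 5, 7, 11, 13, 17, 19]
p_1^1 = 2^1 = 2
p_2^1 = 3^1 = 3
p_3^3 = 5^3 = 125
p_4^11 = 7^11 = 1977326743
p_5^2 = 11^2 = 121
p_6^4 = 13^4 = 28561
p_7^17 = 17^17 = 827240261886336764177
p_8^2 = 19^2 = 361
Product = 1530514147574250247941534583267755531713250

1530514147574250247941534583267755531713250


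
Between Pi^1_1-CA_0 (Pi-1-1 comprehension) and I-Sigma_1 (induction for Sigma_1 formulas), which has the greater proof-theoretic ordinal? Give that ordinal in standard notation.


Proof-theoretic ordinal of Pi^1_1-CA_0 (Pi-1-1 comprehension): psi_0(Omega_omega)
Proof-theoretic ordinal of I-Sigma_1 (induction for Sigma_1 formulas): omega^omega
Comparing: omega^omega < psi_0(Omega_omega).
The larger ordinal is psi_0(Omega_omega) (from Pi^1_1-CA_0 (Pi-1-1 comprehension)).

psi_0(Omega_omega)


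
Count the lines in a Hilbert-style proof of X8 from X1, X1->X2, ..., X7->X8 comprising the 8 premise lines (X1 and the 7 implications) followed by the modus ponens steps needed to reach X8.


We have 8 premise lines: X1 and 7 implications.
Each implication is detached once by MP, giving 7 MP lines.
8 premise lines + 7 MP lines = 15 total lines.

15


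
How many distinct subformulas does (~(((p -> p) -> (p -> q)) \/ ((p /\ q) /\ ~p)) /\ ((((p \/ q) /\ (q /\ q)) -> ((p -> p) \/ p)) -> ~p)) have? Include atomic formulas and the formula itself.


Formula: (~(((p -> p) -> (p -> q)) \/ ((p /\ q) /\ ~p)) /\ ((((p \/ q) /\ (q /\ q)) -> ((p -> p) \/ p)) -> ~p))
Subformulas found:
  1. q
  2. p
  3. ~p
  4. (p /\ q)
  5. (q /\ q)
  6. (p -> p)
  7. (p \/ q)
  8. (p -> q)
  9. ((p -> p) \/ p)
  10. ((p /\ q) /\ ~p)
  11. ((p \/ q) /\ (q /\ q))
  12. ((p -> p) -> (p -> q))
  13. (((p \/ q) /\ (q /\ q)) -> ((p -> p) \/ p))
  14. (((p -> p) -> (p -> q)) \/ ((p /\ q) /\ ~p))
  15. ~(((p -> p) -> (p -> q)) \/ ((p /\ q) /\ ~p))
  16. ((((p \/ q) /\ (q /\ q)) -> ((p -> p) \/ p)) -> ~p)
  17. (~(((p -> p) -> (p -> q)) \/ ((p /\ q) /\ ~p)) /\ ((((p \/ q) /\ (q /\ q)) -> ((p -> p) \/ p)) -> ~p))
Total distinct subformulas = 17

17


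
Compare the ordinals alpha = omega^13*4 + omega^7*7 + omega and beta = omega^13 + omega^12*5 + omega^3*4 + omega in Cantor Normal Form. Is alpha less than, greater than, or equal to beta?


Compare term by term from highest exponent:
alpha = omega^13*4 + omega^7*7 + omega
beta = omega^13 + omega^12*5 + omega^3*4 + omega
Term 1: alpha has omega^13*4, beta has omega^13*1
Term 2: alpha has omega^7*7, beta has omega^12*5
Term 3: alpha has omega^1*1, beta has omega^3*4
Term 4: alpha has omega^0*0, beta has omega^1*1
Result: alpha > beta

alpha > beta


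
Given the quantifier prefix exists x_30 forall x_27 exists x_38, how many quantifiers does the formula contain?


Quantifier prefix has 3 quantifier symbols.
Quantifier depth = 3

3


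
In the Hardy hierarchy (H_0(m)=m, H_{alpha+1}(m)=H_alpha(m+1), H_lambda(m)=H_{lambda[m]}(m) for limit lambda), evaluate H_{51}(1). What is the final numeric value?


H_51(1):
For finite ordinals k, H_k(n) = n + k (each successor step adds 1).
H_51(1) = 1 + 51 = 52

52


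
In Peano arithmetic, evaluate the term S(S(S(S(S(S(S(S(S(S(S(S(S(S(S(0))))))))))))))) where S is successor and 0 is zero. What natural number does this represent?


Counting successors applied to 0:
15 applications of S to 0 = 15

15


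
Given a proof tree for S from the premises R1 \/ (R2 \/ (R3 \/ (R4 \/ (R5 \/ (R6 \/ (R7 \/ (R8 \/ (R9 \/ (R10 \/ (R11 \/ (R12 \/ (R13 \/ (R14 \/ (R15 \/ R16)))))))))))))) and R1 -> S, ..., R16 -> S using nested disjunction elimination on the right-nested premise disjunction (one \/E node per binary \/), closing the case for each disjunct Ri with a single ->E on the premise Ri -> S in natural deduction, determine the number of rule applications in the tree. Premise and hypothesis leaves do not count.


The premise R1 \/ (R2 \/ (R3 \/ (R4 \/ (R5 \/ (R6 \/ (R7 \/ (R8 \/ (R9 \/ (R10 \/ (R11 \/ (R12 \/ (R13 \/ (R14 \/ (R15 \/ R16)))))))))))))) contains 16 disjuncts, hence 15 binary \/ connectives.
- Each binary \/ is eliminated once: 15 \/E nodes.
- Each of the 16 cases Ri derives S by one ->E with Ri -> S: 16 ->E nodes.
Total = 15 + 16 = 31

31


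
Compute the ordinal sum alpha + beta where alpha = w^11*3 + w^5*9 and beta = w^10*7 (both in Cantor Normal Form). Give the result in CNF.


Ordinal addition (w^11*3 + w^5*9) + w^10*7:
alpha's leading term has exponent 11 > beta's exponent 10, so it survives.
alpha's tail term has exponent 5 < beta's exponent 10, so it is absorbed by beta.
In ordinal addition, any term followed by a strictly larger-exponent term is absorbed.
Result = w^11*3 + w^10*7

w^11*3 + w^10*7


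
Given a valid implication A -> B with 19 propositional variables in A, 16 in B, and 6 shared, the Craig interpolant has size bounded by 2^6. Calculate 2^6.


Shared atoms = 6
Craig interpolant size bound = 2^6
= 64

64


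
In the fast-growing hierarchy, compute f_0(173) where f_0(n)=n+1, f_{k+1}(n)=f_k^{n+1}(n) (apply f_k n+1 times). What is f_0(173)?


f_0(173) = 173 + 1 = 174

174


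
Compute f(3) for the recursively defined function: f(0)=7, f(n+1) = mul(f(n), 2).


f(0) = 7
f(1) = mul(f(0), 2) = mul(7, 2) = 14
f(2) = mul(f(1), 2) = mul(14, 2) = 28
f(3) = mul(f(2), 2) = mul(28, 2) = 56


56


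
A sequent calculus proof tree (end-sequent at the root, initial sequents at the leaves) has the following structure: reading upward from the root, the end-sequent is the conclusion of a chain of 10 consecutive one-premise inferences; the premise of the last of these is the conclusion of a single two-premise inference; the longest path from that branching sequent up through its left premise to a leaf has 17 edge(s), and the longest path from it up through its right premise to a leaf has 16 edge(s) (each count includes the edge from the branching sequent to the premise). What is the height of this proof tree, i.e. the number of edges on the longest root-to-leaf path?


Longest path through the left premise: 17 edges (measured from the branching sequent)
Longest path through the right premise: 16 edges
Height of the subtree rooted at the branching sequent: max(17, 16) = 17
The branching sequent sits 10 edges above the root (the chain of one-premise inferences), so height = 17 + 10 = 27

27


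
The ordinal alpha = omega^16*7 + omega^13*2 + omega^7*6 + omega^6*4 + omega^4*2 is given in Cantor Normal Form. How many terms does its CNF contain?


CNF: omega^16*7 + omega^13*2 + omega^7*6 + omega^6*4 + omega^4*2
Count the summands separated by '+':
  term 1: omega^16*7
  term 2: omega^13*2
  term 3: omega^7*6
  term 4: omega^6*4
  term 5: omega^4*2
Total terms = 5

5


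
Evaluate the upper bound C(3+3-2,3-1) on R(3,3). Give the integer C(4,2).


R(3,3) <= C(3+3-2, 3-1) = C(4, 2)
C(4, 2) = 4! / (2! * 2!)
= 6

6


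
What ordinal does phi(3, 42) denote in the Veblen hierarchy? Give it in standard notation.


phi(3, 42):
phi(3, beta) = eta_beta (the beta-th eta number, fixed point of zeta).
phi(3, 42) = eta_42

eta_42


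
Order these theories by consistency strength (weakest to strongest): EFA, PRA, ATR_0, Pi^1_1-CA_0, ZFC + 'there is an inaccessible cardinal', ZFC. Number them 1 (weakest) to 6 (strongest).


Ordering by consistency strength:
1. EFA
2. PRA
3. ATR_0
4. Pi^1_1-CA_0
5. ZFC
6. ZFC + 'there is an inaccessible cardinal'


EFA=1, PRA=2, ATR_0=3, Pi^1_1-CA_0=4, ZFC + 'there is an inaccessible cardinal'=6, ZFC=5


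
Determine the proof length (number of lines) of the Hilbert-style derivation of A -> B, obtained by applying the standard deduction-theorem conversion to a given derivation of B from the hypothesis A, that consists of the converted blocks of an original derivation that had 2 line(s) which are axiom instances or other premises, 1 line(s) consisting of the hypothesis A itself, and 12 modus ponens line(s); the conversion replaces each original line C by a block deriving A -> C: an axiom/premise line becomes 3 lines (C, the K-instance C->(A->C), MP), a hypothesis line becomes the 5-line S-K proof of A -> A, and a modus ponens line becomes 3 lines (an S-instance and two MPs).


Deduction-theorem conversion, block by block:
- 2 axiom/premise lines -> 3 lines each = 6
- 1 hypothesis lines -> 5 lines each (identity proof A->A) = 5
- 12 MP lines -> 3 lines each (S-instance, MP, MP) = 36
Total = 6 + 5 + 36 = 47 lines.

47


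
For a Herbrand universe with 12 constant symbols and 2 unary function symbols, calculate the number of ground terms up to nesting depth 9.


Herbrand terms by depth:
Depth 0: 12 constants
Depth 1: 24 new terms (running total: 36)
Depth 2: 48 new terms (running total: 84)
Depth 3: 96 new terms (running total: 180)
Depth 4: 192 new terms (running total: 372)
Depth 5: 384 new terms (running total: 756)
Depth 6: 768 new terms (running total: 1524)
Depth 7: 1536 new terms (running total: 3060)
Depth 8: 3072 new terms (running total: 6132)
Depth 9: 6144 new terms (running total: 12276)
Total distinct ground terms = 12276

12276


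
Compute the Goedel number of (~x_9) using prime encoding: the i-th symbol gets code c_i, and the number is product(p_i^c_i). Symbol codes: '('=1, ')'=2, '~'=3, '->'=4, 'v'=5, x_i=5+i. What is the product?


Formula: (~x_9)
Symbol codes: [1, 3, 14, 2]
Primes: [2, 3, 5, 7]
p_1^1 = 2^1 = 2
p_2^3 = 3^3 = 27
p_3^14 = 5^14 = 6103515625
p_4^2 = 7^2 = 49
Product = 16149902343750

16149902343750


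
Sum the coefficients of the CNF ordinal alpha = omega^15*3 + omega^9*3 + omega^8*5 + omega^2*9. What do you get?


CNF: omega^15*3 + omega^9*3 + omega^8*5 + omega^2*9
Coefficients: 3 + 3 + 5 + 9 = 20

20


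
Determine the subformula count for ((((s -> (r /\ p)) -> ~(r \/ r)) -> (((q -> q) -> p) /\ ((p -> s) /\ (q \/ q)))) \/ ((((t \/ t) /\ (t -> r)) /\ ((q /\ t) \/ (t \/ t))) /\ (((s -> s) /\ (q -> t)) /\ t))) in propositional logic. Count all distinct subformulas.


Formula: ((((s -> (r /\ p)) -> ~(r \/ r)) -> (((q -> q) -> p) /\ ((p -> s) /\ (q \/ q)))) \/ ((((t \/ t) /\ (t -> r)) /\ ((q /\ t) \/ (t \/ t))) /\ (((s -> s) /\ (q -> t)) /\ t)))
Subformulas found:
  1. r
  2. q
  3. s
  4. t
  5. p
  6. (p -> s)
  7. (t \/ t)
  8. (r /\ p)
  9. (t -> r)
  10. (q /\ t)
  11. (r \/ r)
  12. (q -> q)
  13. (q -> t)
  14. (q \/ q)
  15. (s -> s)
  16. ~(r \/ r)
  17. ((q -> q) -> p)
  18. (s -> (r /\ p))
  19. ((s -> s) /\ (q -> t))
  20. ((p -> s) /\ (q \/ q))
  21. ((t \/ t) /\ (t -> r))
  22. ((q /\ t) \/ (t \/ t))
  23. (((s -> s) /\ (q -> t)) /\ t)
  24. ((s -> (r /\ p)) -> ~(r \/ r))
  25. (((q -> q) -> p) /\ ((p -> s) /\ (q \/ q)))
  26. (((t \/ t) /\ (t -> r)) /\ ((q /\ t) \/ (t \/ t)))
  27. (((s -> (r /\ p)) -> ~(r \/ r)) -> (((q -> q) -> p) /\ ((p -> s) /\ (q \/ q))))
  28. ((((t \/ t) /\ (t -> r)) /\ ((q /\ t) \/ (t \/ t))) /\ (((s -> s) /\ (q -> t)) /\ t))
  29. ((((s -> (r /\ p)) -> ~(r \/ r)) -> (((q -> q) -> p) /\ ((p -> s) /\ (q \/ q)))) \/ ((((t \/ t) /\ (t -> r)) /\ ((q /\ t) \/ (t \/ t))) /\ (((s -> s) /\ (q -> t)) /\ t)))
Total distinct subformulas = 29

29


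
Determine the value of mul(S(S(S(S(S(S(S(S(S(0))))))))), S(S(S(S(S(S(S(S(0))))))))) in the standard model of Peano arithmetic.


mul(S^9(0), S^8(0)):
S^9(0) = 9
S^8(0) = 8
9 * 8 = 72

72


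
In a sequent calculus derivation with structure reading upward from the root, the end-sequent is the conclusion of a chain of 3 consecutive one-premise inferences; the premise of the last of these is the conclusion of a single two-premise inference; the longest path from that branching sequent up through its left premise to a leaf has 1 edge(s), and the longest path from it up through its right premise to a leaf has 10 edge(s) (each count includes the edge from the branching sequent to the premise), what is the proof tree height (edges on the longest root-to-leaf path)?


Longest path through the left premise: 1 edges (measured from the branching sequent)
Longest path through the right premise: 10 edges
Height of the subtree rooted at the branching sequent: max(1, 10) = 10
The branching sequent sits 3 edges above the root (the chain of one-premise inferences), so height = 10 + 3 = 13

13
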